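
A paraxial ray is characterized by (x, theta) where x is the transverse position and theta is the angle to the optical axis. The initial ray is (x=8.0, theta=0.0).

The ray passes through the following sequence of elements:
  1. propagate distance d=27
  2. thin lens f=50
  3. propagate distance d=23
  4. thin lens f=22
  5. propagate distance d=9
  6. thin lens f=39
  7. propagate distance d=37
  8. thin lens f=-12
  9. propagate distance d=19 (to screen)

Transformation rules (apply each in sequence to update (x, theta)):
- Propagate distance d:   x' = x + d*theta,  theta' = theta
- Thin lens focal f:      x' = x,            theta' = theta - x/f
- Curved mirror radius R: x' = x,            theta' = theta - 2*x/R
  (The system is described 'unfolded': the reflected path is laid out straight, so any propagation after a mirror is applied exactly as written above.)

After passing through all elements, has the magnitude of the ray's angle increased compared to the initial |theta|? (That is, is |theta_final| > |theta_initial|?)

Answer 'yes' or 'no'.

Initial: x=8.0000 theta=0.0000
After 1 (propagate distance d=27): x=8.0000 theta=0.0000
After 2 (thin lens f=50): x=8.0000 theta=-0.1600
After 3 (propagate distance d=23): x=4.3200 theta=-0.1600
After 4 (thin lens f=22): x=4.3200 theta=-98/275 (≈-0.3564)
After 5 (propagate distance d=9): x=306/275 (≈1.1127) theta=-98/275 (≈-0.3564)
After 6 (thin lens f=39): x=306/275 (≈1.1127) theta=-1376/3575 (≈-0.3849)
After 7 (propagate distance d=37): x=-46934/3575 (≈-13.1284) theta=-1376/3575 (≈-0.3849)
After 8 (thin lens f=-12): x=-46934/3575 (≈-13.1284) theta=-31723/21450 (≈-1.4789)
After 9 (propagate distance d=19 (to screen)): x=-884341/21450 (≈-41.2280) theta=-31723/21450 (≈-1.4789)
|theta_initial|=0.0000 |theta_final|=31723/21450 (≈1.4789) -> increased

Answer: yes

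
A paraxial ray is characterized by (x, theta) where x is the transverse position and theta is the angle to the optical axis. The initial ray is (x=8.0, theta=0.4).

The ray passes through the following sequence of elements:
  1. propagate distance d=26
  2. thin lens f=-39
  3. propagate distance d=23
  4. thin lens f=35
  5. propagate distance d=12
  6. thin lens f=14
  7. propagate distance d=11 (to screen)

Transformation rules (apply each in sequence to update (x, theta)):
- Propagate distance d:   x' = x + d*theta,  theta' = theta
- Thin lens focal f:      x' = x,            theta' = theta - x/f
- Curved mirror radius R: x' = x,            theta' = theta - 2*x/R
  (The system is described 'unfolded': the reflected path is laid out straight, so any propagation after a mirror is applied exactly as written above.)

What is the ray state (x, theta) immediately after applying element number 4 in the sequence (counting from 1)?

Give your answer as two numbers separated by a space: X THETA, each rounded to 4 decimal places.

Initial: x=8.0000 theta=0.4000
After 1 (propagate distance d=26): x=18.4000 theta=0.4000
After 2 (thin lens f=-39): x=18.4000 theta=34/39 (≈0.8718)
After 3 (propagate distance d=23): x=7498/195 (≈38.4513) theta=34/39 (≈0.8718)
After 4 (thin lens f=35): x=7498/195 (≈38.4513) theta=-516/2275 (≈-0.2268)
Rounded to 4 decimal places: x = 38.4513, theta = -0.2268

Answer: 38.4513 -0.2268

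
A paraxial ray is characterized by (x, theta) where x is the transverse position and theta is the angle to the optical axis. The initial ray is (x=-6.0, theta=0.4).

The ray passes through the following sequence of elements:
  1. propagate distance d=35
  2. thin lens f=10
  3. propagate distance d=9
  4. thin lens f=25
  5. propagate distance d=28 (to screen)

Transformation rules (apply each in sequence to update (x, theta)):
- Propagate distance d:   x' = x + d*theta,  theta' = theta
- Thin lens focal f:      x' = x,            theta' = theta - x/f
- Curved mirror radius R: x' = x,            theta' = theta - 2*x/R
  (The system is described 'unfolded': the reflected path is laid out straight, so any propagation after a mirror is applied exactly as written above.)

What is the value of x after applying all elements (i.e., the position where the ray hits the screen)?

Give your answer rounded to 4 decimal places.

Answer: -11.7280

Derivation:
Initial: x=-6.0000 theta=0.4000
After 1 (propagate distance d=35): x=8.0000 theta=0.4000
After 2 (thin lens f=10): x=8.0000 theta=-0.4000
After 3 (propagate distance d=9): x=4.4000 theta=-0.4000
After 4 (thin lens f=25): x=4.4000 theta=-0.5760
After 5 (propagate distance d=28 (to screen)): x=-11.7280 theta=-0.5760
Rounded to 4 decimal places: x = -11.7280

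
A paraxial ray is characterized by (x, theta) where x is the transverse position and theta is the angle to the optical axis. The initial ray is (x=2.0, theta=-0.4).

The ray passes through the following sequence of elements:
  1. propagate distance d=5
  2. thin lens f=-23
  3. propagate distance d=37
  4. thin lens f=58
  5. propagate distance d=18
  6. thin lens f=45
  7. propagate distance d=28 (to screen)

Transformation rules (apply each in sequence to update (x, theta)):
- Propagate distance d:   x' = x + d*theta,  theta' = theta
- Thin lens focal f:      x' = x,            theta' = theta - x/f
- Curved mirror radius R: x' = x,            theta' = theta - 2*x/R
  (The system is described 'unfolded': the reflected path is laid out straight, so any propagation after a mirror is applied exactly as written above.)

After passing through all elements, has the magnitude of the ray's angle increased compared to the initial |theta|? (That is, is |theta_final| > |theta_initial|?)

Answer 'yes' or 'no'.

Answer: no

Derivation:
Initial: x=2.0000 theta=-0.4000
After 1 (propagate distance d=5): x=0.0000 theta=-0.4000
After 2 (thin lens f=-23): x=0.0000 theta=-0.4000
After 3 (propagate distance d=37): x=-14.8000 theta=-0.4000
After 4 (thin lens f=58): x=-14.8000 theta=-21/145 (≈-0.1448)
After 5 (propagate distance d=18): x=-2524/145 (≈-17.4069) theta=-21/145 (≈-0.1448)
After 6 (thin lens f=45): x=-2524/145 (≈-17.4069) theta=1579/6525 (≈0.2420)
After 7 (propagate distance d=28 (to screen)): x=-2392/225 (≈-10.6311) theta=1579/6525 (≈0.2420)
|theta_initial|=0.4000 |theta_final|=1579/6525 (≈0.2420) -> not increased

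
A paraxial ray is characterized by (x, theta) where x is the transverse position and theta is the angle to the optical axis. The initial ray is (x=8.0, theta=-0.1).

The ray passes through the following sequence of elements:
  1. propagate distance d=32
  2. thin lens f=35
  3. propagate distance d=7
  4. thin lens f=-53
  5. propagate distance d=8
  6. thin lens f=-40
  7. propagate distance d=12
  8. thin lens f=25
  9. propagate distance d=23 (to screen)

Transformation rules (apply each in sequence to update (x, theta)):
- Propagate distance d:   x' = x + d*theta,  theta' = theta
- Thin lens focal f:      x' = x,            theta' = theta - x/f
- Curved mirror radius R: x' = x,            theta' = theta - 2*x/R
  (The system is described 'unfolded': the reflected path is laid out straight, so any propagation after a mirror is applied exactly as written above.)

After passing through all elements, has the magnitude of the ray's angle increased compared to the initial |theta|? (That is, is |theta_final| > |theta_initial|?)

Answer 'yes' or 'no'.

Answer: yes

Derivation:
Initial: x=8.0000 theta=-0.1000
After 1 (propagate distance d=32): x=4.8000 theta=-0.1000
After 2 (thin lens f=35): x=4.8000 theta=-83/350 (≈-0.2371)
After 3 (propagate distance d=7): x=3.1400 theta=-83/350 (≈-0.2371)
After 4 (thin lens f=-53): x=3.1400 theta=-66/371 (≈-0.1779)
After 5 (propagate distance d=8): x=31847/18550 (≈1.7168) theta=-66/371 (≈-0.1779)
After 6 (thin lens f=-40): x=31847/18550 (≈1.7168) theta=-100153/742000 (≈-0.1350)
After 7 (propagate distance d=12): x=2573/26500 (≈0.0971) theta=-100153/742000 (≈-0.1350)
After 8 (thin lens f=25): x=2573/26500 (≈0.0971) theta=-2575869/18550000 (≈-0.1389)
After 9 (propagate distance d=23 (to screen)): x=-57443887/18550000 (≈-3.0967) theta=-2575869/18550000 (≈-0.1389)
|theta_initial|=0.1000 |theta_final|=2575869/18550000 (≈0.1389) -> increased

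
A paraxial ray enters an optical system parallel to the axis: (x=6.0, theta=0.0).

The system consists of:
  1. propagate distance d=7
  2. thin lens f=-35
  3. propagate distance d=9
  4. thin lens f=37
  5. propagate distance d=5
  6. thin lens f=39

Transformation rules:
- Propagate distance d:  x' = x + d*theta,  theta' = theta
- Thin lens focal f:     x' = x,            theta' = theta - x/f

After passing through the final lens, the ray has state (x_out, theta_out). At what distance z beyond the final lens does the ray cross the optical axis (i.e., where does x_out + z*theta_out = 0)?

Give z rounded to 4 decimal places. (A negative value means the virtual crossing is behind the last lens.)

Answer: 33.2942

Derivation:
Initial: x=6.0000 theta=0.0000
After 1 (propagate distance d=7): x=6.0000 theta=0.0000
After 2 (thin lens f=-35): x=6.0000 theta=6/35 (≈0.1714)
After 3 (propagate distance d=9): x=264/35 (≈7.5429) theta=6/35 (≈0.1714)
After 4 (thin lens f=37): x=264/35 (≈7.5429) theta=-6/185 (≈-0.0324)
After 5 (propagate distance d=5): x=9558/1295 (≈7.3807) theta=-6/185 (≈-0.0324)
After 6 (thin lens f=39): x=9558/1295 (≈7.3807) theta=-3732/16835 (≈-0.2217)
z_focus = -x_out/theta_out = -(9558/1295)/(-3732/16835) = 20709/622 ≈ 33.2942
Rounded to 4 decimal places: z = 33.2942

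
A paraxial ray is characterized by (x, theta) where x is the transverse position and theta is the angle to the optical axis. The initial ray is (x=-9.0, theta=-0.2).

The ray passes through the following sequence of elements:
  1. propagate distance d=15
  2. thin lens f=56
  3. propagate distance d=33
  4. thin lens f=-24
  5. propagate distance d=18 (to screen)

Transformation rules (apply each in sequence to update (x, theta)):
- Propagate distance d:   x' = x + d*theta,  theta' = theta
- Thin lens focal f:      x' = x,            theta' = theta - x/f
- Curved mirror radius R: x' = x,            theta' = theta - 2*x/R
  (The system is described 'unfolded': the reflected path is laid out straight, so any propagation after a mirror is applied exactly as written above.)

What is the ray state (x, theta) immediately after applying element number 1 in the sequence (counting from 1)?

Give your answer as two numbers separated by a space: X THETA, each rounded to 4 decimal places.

Answer: -12.0000 -0.2000

Derivation:
Initial: x=-9.0000 theta=-0.2000
After 1 (propagate distance d=15): x=-12.0000 theta=-0.2000
Rounded to 4 decimal places: x = -12.0000, theta = -0.2000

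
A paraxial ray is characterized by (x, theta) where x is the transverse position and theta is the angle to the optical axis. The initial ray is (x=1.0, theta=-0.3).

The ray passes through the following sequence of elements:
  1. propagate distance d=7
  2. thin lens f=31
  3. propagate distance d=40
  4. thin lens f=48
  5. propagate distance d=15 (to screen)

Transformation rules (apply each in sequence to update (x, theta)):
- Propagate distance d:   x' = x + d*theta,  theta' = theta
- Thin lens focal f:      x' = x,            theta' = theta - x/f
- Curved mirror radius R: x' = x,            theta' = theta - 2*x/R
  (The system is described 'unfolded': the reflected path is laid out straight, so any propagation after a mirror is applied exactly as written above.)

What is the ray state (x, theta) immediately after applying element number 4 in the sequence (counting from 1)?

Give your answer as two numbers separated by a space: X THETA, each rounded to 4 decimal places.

Initial: x=1.0000 theta=-0.3000
After 1 (propagate distance d=7): x=-1.1000 theta=-0.3000
After 2 (thin lens f=31): x=-1.1000 theta=-41/155 (≈-0.2645)
After 3 (propagate distance d=40): x=-3621/310 (≈-11.6806) theta=-41/155 (≈-0.2645)
After 4 (thin lens f=48): x=-3621/310 (≈-11.6806) theta=-21/992 (≈-0.0212)
Rounded to 4 decimal places: x = -11.6806, theta = -0.0212

Answer: -11.6806 -0.0212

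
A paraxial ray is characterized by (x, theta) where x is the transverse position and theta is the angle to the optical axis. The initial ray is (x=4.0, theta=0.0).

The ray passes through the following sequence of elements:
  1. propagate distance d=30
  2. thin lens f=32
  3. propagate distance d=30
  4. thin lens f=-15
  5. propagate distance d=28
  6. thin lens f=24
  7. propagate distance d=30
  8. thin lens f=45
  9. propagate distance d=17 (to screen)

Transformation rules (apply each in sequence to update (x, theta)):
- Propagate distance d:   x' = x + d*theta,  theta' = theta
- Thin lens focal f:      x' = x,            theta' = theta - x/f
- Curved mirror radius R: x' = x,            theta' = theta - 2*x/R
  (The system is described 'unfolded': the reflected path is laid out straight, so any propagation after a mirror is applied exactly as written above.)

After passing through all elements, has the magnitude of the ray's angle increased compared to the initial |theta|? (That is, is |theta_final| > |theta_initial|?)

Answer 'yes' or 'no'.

Initial: x=4.0000 theta=0.0000
After 1 (propagate distance d=30): x=4.0000 theta=0.0000
After 2 (thin lens f=32): x=4.0000 theta=-0.1250
After 3 (propagate distance d=30): x=0.2500 theta=-0.1250
After 4 (thin lens f=-15): x=0.2500 theta=-13/120 (≈-0.1083)
After 5 (propagate distance d=28): x=-167/60 (≈-2.7833) theta=-13/120 (≈-0.1083)
After 6 (thin lens f=24): x=-167/60 (≈-2.7833) theta=11/1440 (≈0.0076)
After 7 (propagate distance d=30): x=-613/240 (≈-2.5542) theta=11/1440 (≈0.0076)
After 8 (thin lens f=45): x=-613/240 (≈-2.5542) theta=1391/21600 (≈0.0644)
After 9 (propagate distance d=17 (to screen)): x=-31523/21600 (≈-1.4594) theta=1391/21600 (≈0.0644)
|theta_initial|=0.0000 |theta_final|=1391/21600 (≈0.0644) -> increased

Answer: yes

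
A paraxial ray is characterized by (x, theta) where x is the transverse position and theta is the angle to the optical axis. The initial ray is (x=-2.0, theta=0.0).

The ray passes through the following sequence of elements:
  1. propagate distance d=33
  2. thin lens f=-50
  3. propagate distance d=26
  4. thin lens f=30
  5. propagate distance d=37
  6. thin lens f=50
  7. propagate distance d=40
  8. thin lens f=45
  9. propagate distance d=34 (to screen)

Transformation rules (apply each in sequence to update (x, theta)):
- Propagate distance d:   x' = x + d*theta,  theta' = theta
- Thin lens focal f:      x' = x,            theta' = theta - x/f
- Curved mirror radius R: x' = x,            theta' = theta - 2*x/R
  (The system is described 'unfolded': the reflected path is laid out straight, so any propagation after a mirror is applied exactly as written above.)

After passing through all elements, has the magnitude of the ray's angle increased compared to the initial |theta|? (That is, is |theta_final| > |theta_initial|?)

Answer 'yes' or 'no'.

Initial: x=-2.0000 theta=0.0000
After 1 (propagate distance d=33): x=-2.0000 theta=0.0000
After 2 (thin lens f=-50): x=-2.0000 theta=-0.0400
After 3 (propagate distance d=26): x=-3.0400 theta=-0.0400
After 4 (thin lens f=30): x=-3.0400 theta=23/375 (≈0.0613)
After 5 (propagate distance d=37): x=-289/375 (≈-0.7707) theta=23/375 (≈0.0613)
After 6 (thin lens f=50): x=-289/375 (≈-0.7707) theta=1439/18750 (≈0.0767)
After 7 (propagate distance d=40): x=2.2992 theta=1439/18750 (≈0.0767)
After 8 (thin lens f=45): x=2.2992 theta=481/18750 (≈0.0257)
After 9 (propagate distance d=34 (to screen)): x=29732/9375 (≈3.1714) theta=481/18750 (≈0.0257)
|theta_initial|=0.0000 |theta_final|=481/18750 (≈0.0257) -> increased

Answer: yes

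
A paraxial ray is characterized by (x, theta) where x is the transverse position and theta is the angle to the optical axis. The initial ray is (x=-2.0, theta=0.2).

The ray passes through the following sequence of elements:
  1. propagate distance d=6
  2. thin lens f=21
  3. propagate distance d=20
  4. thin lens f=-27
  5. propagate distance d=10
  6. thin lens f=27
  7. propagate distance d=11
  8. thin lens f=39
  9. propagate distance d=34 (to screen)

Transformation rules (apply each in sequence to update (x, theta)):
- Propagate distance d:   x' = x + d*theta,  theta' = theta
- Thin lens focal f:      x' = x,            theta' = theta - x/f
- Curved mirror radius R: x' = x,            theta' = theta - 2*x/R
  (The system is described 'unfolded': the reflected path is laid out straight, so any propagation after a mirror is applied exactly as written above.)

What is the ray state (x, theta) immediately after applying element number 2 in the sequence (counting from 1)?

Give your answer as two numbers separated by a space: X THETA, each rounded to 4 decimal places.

Initial: x=-2.0000 theta=0.2000
After 1 (propagate distance d=6): x=-0.8000 theta=0.2000
After 2 (thin lens f=21): x=-0.8000 theta=5/21 (≈0.2381)
Rounded to 4 decimal places: x = -0.8000, theta = 0.2381

Answer: -0.8000 0.2381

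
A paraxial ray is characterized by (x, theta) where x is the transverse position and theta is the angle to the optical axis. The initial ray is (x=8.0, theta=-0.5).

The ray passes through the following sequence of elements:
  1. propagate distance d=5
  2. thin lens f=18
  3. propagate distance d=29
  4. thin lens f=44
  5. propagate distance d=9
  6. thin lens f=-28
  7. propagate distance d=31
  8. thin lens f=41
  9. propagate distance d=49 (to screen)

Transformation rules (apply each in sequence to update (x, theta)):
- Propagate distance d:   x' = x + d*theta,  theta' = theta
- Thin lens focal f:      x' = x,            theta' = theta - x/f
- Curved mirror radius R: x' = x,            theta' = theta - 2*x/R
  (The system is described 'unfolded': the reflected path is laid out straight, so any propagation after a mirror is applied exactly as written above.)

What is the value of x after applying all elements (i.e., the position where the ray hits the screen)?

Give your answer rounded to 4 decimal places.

Initial: x=8.0000 theta=-0.5000
After 1 (propagate distance d=5): x=5.5000 theta=-0.5000
After 2 (thin lens f=18): x=5.5000 theta=-29/36 (≈-0.8056)
After 3 (propagate distance d=29): x=-643/36 (≈-17.8611) theta=-29/36 (≈-0.8056)
After 4 (thin lens f=44): x=-643/36 (≈-17.8611) theta=-211/528 (≈-0.3996)
After 5 (propagate distance d=9): x=-33989/1584 (≈-21.4577) theta=-211/528 (≈-0.3996)
After 6 (thin lens f=-28): x=-33989/1584 (≈-21.4577) theta=-51713/44352 (≈-1.1660)
After 7 (propagate distance d=31): x=-2554795/44352 (≈-57.6027) theta=-51713/44352 (≈-1.1660)
After 8 (thin lens f=41): x=-2554795/44352 (≈-57.6027) theta=72427/303072 (≈0.2390)
After 9 (propagate distance d=49 (to screen)): x=-83453057/1818432 (≈-45.8929) theta=72427/303072 (≈0.2390)
Rounded to 4 decimal places: x = -45.8929

Answer: -45.8929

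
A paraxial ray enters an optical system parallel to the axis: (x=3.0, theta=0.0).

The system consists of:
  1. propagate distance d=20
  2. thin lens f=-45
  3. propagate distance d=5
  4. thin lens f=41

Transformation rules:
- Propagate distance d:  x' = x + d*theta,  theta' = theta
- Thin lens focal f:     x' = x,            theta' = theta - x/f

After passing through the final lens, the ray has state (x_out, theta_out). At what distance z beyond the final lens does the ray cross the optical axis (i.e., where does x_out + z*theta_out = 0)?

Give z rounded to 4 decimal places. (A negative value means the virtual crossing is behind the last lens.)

Initial: x=3.0000 theta=0.0000
After 1 (propagate distance d=20): x=3.0000 theta=0.0000
After 2 (thin lens f=-45): x=3.0000 theta=1/15 (≈0.0667)
After 3 (propagate distance d=5): x=10/3 (≈3.3333) theta=1/15 (≈0.0667)
After 4 (thin lens f=41): x=10/3 (≈3.3333) theta=-3/205 (≈-0.0146)
z_focus = -x_out/theta_out = -(10/3)/(-3/205) = 2050/9 ≈ 227.7778
Rounded to 4 decimal places: z = 227.7778

Answer: 227.7778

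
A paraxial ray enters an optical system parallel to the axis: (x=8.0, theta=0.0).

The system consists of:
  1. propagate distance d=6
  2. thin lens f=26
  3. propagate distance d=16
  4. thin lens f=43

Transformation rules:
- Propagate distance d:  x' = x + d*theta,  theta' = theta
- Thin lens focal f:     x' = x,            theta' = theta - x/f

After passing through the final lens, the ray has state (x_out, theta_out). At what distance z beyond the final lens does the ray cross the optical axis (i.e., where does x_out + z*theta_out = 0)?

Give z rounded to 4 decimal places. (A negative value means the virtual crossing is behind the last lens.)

Answer: 8.1132

Derivation:
Initial: x=8.0000 theta=0.0000
After 1 (propagate distance d=6): x=8.0000 theta=0.0000
After 2 (thin lens f=26): x=8.0000 theta=-4/13 (≈-0.3077)
After 3 (propagate distance d=16): x=40/13 (≈3.0769) theta=-4/13 (≈-0.3077)
After 4 (thin lens f=43): x=40/13 (≈3.0769) theta=-212/559 (≈-0.3792)
z_focus = -x_out/theta_out = -(40/13)/(-212/559) = 430/53 ≈ 8.1132
Rounded to 4 decimal places: z = 8.1132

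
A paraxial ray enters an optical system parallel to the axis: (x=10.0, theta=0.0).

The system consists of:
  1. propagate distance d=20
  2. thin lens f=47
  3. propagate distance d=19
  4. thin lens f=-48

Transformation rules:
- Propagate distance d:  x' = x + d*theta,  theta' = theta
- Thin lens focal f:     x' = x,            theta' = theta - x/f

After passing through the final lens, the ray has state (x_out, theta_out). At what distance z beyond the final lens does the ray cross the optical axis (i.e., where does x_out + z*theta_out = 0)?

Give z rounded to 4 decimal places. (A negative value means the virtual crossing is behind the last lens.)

Initial: x=10.0000 theta=0.0000
After 1 (propagate distance d=20): x=10.0000 theta=0.0000
After 2 (thin lens f=47): x=10.0000 theta=-10/47 (≈-0.2128)
After 3 (propagate distance d=19): x=280/47 (≈5.9574) theta=-10/47 (≈-0.2128)
After 4 (thin lens f=-48): x=280/47 (≈5.9574) theta=-25/282 (≈-0.0887)
z_focus = -x_out/theta_out = -(280/47)/(-25/282) = 67.2000
Rounded to 4 decimal places: z = 67.2000

Answer: 67.2000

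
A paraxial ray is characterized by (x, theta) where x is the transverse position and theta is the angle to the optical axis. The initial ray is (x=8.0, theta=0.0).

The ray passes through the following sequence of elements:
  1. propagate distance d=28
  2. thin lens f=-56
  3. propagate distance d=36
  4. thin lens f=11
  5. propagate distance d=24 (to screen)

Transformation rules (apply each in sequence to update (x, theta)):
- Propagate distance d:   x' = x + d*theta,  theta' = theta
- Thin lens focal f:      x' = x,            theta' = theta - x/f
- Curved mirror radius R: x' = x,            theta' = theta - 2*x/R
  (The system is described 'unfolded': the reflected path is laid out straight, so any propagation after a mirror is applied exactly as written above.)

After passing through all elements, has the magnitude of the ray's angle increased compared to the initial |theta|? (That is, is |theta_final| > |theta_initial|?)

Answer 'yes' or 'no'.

Answer: yes

Derivation:
Initial: x=8.0000 theta=0.0000
After 1 (propagate distance d=28): x=8.0000 theta=0.0000
After 2 (thin lens f=-56): x=8.0000 theta=1/7 (≈0.1429)
After 3 (propagate distance d=36): x=92/7 (≈13.1429) theta=1/7 (≈0.1429)
After 4 (thin lens f=11): x=92/7 (≈13.1429) theta=-81/77 (≈-1.0519)
After 5 (propagate distance d=24 (to screen)): x=-932/77 (≈-12.1039) theta=-81/77 (≈-1.0519)
|theta_initial|=0.0000 |theta_final|=81/77 (≈1.0519) -> increased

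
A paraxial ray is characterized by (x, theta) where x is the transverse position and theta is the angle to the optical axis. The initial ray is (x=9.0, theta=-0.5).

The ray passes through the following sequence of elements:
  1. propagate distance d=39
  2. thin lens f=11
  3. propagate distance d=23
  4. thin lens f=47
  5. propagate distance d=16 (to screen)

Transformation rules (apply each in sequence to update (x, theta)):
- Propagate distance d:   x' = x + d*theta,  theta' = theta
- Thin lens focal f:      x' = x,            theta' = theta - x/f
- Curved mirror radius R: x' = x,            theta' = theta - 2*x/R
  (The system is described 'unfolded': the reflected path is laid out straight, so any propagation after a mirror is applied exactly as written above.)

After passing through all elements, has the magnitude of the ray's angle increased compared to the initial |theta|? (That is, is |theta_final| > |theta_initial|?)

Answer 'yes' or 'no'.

Answer: no

Derivation:
Initial: x=9.0000 theta=-0.5000
After 1 (propagate distance d=39): x=-10.5000 theta=-0.5000
After 2 (thin lens f=11): x=-10.5000 theta=5/11 (≈0.4545)
After 3 (propagate distance d=23): x=-1/22 (≈-0.0455) theta=5/11 (≈0.4545)
After 4 (thin lens f=47): x=-1/22 (≈-0.0455) theta=471/1034 (≈0.4555)
After 5 (propagate distance d=16 (to screen)): x=7489/1034 (≈7.2427) theta=471/1034 (≈0.4555)
|theta_initial|=0.5000 |theta_final|=471/1034 (≈0.4555) -> not increased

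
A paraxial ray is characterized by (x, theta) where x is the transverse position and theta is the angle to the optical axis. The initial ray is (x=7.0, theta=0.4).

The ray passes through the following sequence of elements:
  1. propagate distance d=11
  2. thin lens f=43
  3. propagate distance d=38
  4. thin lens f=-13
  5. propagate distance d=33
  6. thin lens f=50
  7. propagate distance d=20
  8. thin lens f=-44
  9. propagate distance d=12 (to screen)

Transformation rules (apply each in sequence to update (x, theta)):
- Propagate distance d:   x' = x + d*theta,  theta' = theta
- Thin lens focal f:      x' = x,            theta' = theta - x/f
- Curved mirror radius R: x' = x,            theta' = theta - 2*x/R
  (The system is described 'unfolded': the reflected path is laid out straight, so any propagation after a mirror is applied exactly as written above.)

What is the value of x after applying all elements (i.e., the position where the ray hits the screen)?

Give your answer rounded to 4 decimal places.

Answer: 85.6147

Derivation:
Initial: x=7.0000 theta=0.4000
After 1 (propagate distance d=11): x=11.4000 theta=0.4000
After 2 (thin lens f=43): x=11.4000 theta=29/215 (≈0.1349)
After 3 (propagate distance d=38): x=3553/215 (≈16.5256) theta=29/215 (≈0.1349)
After 4 (thin lens f=-13): x=3553/215 (≈16.5256) theta=786/559 (≈1.4061)
After 5 (propagate distance d=33): x=175879/2795 (≈62.9263) theta=786/559 (≈1.4061)
After 6 (thin lens f=50): x=175879/2795 (≈62.9263) theta=20621/139750 (≈0.1476)
After 7 (propagate distance d=20): x=920637/13975 (≈65.8774) theta=20621/139750 (≈0.1476)
After 8 (thin lens f=-44): x=920637/13975 (≈65.8774) theta=5056847/3074500 (≈1.6448)
After 9 (propagate distance d=12 (to screen)): x=65805576/768625 (≈85.6147) theta=5056847/3074500 (≈1.6448)
Rounded to 4 decimal places: x = 85.6147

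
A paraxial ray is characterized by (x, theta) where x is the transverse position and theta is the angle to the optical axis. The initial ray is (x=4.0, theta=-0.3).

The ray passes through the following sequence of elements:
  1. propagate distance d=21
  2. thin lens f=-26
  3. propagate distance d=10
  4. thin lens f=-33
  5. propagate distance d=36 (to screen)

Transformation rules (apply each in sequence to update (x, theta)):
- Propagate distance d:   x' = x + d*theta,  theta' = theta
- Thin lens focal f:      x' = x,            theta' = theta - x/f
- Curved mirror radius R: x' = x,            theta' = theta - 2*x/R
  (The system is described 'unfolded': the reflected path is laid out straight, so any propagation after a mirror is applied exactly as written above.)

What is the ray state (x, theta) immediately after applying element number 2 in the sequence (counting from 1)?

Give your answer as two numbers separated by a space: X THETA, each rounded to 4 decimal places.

Answer: -2.3000 -0.3885

Derivation:
Initial: x=4.0000 theta=-0.3000
After 1 (propagate distance d=21): x=-2.3000 theta=-0.3000
After 2 (thin lens f=-26): x=-2.3000 theta=-101/260 (≈-0.3885)
Rounded to 4 decimal places: x = -2.3000, theta = -0.3885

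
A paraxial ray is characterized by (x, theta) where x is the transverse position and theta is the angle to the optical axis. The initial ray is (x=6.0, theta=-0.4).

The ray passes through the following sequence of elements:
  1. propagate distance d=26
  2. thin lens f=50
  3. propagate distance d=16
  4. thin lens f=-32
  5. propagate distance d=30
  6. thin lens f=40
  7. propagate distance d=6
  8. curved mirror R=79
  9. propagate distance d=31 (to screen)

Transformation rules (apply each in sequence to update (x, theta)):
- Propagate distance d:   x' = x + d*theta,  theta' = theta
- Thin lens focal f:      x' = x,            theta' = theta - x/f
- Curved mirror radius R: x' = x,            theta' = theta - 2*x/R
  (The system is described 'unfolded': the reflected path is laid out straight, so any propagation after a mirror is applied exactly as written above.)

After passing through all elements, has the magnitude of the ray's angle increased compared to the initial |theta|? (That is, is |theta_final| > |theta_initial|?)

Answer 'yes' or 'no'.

Initial: x=6.0000 theta=-0.4000
After 1 (propagate distance d=26): x=-4.4000 theta=-0.4000
After 2 (thin lens f=50): x=-4.4000 theta=-0.3120
After 3 (propagate distance d=16): x=-9.3920 theta=-0.3120
After 4 (thin lens f=-32): x=-9.3920 theta=-0.6055
After 5 (propagate distance d=30): x=-27.5570 theta=-0.6055
After 6 (thin lens f=40): x=-27.5570 theta=3337/40000 (≈0.0834)
After 7 (propagate distance d=6): x=-541129/20000 (≈-27.0565) theta=3337/40000 (≈0.0834)
After 8 (curved mirror R=79): x=-541129/20000 (≈-27.0565) theta=2428139/3160000 (≈0.7684)
After 9 (propagate distance d=31 (to screen)): x=-10226073/3160000 (≈-3.2361) theta=2428139/3160000 (≈0.7684)
|theta_initial|=0.4000 |theta_final|=2428139/3160000 (≈0.7684) -> increased

Answer: yes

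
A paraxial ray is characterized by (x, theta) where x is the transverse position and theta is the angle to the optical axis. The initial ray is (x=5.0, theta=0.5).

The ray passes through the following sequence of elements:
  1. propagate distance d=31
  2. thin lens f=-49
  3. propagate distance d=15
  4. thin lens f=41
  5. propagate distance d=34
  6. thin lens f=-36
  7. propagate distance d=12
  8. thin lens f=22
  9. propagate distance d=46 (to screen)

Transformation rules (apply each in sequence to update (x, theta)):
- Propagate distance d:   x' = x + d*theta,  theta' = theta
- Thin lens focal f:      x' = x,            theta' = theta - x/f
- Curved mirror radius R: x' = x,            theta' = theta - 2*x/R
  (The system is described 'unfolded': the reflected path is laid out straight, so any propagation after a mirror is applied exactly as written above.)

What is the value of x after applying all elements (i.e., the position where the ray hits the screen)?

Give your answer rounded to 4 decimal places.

Initial: x=5.0000 theta=0.5000
After 1 (propagate distance d=31): x=20.5000 theta=0.5000
After 2 (thin lens f=-49): x=20.5000 theta=45/49 (≈0.9184)
After 3 (propagate distance d=15): x=3359/98 (≈34.2755) theta=45/49 (≈0.9184)
After 4 (thin lens f=41): x=3359/98 (≈34.2755) theta=331/4018 (≈0.0824)
After 5 (propagate distance d=34): x=148973/4018 (≈37.0764) theta=331/4018 (≈0.0824)
After 6 (thin lens f=-36): x=148973/4018 (≈37.0764) theta=160889/144648 (≈1.1123)
After 7 (propagate distance d=12): x=303904/6027 (≈50.4238) theta=160889/144648 (≈1.1123)
After 8 (thin lens f=22): x=303904/6027 (≈50.4238) theta=-1877069/1591128 (≈-1.1797)
After 9 (propagate distance d=46 (to screen)): x=-3057259/795564 (≈-3.8429) theta=-1877069/1591128 (≈-1.1797)
Rounded to 4 decimal places: x = -3.8429

Answer: -3.8429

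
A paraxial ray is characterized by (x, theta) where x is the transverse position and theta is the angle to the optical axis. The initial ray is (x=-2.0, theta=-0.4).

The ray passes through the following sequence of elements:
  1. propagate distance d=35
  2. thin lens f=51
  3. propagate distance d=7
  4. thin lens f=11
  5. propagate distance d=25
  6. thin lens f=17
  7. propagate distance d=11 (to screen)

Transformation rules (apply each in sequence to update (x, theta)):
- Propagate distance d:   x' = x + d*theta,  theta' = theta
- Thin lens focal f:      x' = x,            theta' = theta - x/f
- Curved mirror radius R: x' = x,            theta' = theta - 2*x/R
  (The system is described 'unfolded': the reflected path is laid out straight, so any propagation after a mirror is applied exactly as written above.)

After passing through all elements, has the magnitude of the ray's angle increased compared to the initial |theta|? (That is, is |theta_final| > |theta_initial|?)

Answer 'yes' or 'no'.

Answer: no

Derivation:
Initial: x=-2.0000 theta=-0.4000
After 1 (propagate distance d=35): x=-16.0000 theta=-0.4000
After 2 (thin lens f=51): x=-16.0000 theta=-22/255 (≈-0.0863)
After 3 (propagate distance d=7): x=-4234/255 (≈-16.6039) theta=-22/255 (≈-0.0863)
After 4 (thin lens f=11): x=-4234/255 (≈-16.6039) theta=3992/2805 (≈1.4232)
After 5 (propagate distance d=25): x=17742/935 (≈18.9754) theta=3992/2805 (≈1.4232)
After 6 (thin lens f=17): x=17742/935 (≈18.9754) theta=14638/47685 (≈0.3070)
After 7 (propagate distance d=11 (to screen)): x=213172/9537 (≈22.3521) theta=14638/47685 (≈0.3070)
|theta_initial|=0.4000 |theta_final|=14638/47685 (≈0.3070) -> not increased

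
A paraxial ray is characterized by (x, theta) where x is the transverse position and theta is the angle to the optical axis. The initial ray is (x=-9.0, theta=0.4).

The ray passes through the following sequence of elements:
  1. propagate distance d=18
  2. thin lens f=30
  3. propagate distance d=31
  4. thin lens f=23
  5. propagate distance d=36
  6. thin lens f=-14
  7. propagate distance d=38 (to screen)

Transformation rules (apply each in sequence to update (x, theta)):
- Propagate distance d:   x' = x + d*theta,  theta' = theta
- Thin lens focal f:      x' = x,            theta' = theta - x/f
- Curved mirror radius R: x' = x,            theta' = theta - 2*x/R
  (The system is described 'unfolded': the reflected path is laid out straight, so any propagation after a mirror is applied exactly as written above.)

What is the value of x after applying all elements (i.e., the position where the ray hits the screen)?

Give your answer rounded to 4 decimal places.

Answer: 32.2442

Derivation:
Initial: x=-9.0000 theta=0.4000
After 1 (propagate distance d=18): x=-1.8000 theta=0.4000
After 2 (thin lens f=30): x=-1.8000 theta=0.4600
After 3 (propagate distance d=31): x=12.4600 theta=0.4600
After 4 (thin lens f=23): x=12.4600 theta=-47/575 (≈-0.0817)
After 5 (propagate distance d=36): x=2189/230 (≈9.5174) theta=-47/575 (≈-0.0817)
After 6 (thin lens f=-14): x=2189/230 (≈9.5174) theta=9629/16100 (≈0.5981)
After 7 (propagate distance d=38 (to screen)): x=129783/4025 (≈32.2442) theta=9629/16100 (≈0.5981)
Rounded to 4 decimal places: x = 32.2442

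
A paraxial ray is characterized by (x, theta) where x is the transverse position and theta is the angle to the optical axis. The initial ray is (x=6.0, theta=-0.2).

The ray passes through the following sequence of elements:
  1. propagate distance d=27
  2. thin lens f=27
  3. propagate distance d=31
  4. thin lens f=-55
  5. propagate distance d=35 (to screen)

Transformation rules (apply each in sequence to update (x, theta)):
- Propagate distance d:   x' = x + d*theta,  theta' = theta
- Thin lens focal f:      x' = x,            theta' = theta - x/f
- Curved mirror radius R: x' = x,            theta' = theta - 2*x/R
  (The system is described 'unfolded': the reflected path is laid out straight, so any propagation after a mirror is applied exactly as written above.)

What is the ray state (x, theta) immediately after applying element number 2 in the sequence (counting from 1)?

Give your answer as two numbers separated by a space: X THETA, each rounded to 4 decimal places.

Initial: x=6.0000 theta=-0.2000
After 1 (propagate distance d=27): x=0.6000 theta=-0.2000
After 2 (thin lens f=27): x=0.6000 theta=-2/9 (≈-0.2222)
Rounded to 4 decimal places: x = 0.6000, theta = -0.2222

Answer: 0.6000 -0.2222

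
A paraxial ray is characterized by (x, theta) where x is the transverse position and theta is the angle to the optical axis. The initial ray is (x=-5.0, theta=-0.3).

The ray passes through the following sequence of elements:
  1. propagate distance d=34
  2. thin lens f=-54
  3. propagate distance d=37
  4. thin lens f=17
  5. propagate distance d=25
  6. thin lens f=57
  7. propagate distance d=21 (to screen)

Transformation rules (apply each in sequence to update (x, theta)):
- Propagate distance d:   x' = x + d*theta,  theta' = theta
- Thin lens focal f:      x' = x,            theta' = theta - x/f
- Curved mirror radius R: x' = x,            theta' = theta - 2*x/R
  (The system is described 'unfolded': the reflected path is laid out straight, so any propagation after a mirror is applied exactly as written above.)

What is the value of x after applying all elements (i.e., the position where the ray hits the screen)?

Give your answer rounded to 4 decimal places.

Initial: x=-5.0000 theta=-0.3000
After 1 (propagate distance d=34): x=-15.2000 theta=-0.3000
After 2 (thin lens f=-54): x=-15.2000 theta=-157/270 (≈-0.5815)
After 3 (propagate distance d=37): x=-9913/270 (≈-36.7148) theta=-157/270 (≈-0.5815)
After 4 (thin lens f=17): x=-9913/270 (≈-36.7148) theta=3622/2295 (≈1.5782)
After 5 (propagate distance d=25): x=4193/1530 (≈2.7405) theta=3622/2295 (≈1.5782)
After 6 (thin lens f=57): x=4193/1530 (≈2.7405) theta=14827/9690 (≈1.5301)
After 7 (propagate distance d=21 (to screen)): x=506884/14535 (≈34.8733) theta=14827/9690 (≈1.5301)
Rounded to 4 decimal places: x = 34.8733

Answer: 34.8733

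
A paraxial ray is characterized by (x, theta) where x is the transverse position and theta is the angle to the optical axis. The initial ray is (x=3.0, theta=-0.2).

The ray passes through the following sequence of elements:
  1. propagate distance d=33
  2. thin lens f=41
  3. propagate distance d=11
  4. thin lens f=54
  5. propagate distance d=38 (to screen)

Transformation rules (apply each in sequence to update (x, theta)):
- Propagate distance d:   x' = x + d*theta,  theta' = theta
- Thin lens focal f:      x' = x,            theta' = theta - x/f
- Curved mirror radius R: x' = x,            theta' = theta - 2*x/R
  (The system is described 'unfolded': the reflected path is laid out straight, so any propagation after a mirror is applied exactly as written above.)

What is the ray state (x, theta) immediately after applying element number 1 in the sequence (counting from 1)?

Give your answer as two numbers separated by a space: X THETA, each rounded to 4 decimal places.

Initial: x=3.0000 theta=-0.2000
After 1 (propagate distance d=33): x=-3.6000 theta=-0.2000
Rounded to 4 decimal places: x = -3.6000, theta = -0.2000

Answer: -3.6000 -0.2000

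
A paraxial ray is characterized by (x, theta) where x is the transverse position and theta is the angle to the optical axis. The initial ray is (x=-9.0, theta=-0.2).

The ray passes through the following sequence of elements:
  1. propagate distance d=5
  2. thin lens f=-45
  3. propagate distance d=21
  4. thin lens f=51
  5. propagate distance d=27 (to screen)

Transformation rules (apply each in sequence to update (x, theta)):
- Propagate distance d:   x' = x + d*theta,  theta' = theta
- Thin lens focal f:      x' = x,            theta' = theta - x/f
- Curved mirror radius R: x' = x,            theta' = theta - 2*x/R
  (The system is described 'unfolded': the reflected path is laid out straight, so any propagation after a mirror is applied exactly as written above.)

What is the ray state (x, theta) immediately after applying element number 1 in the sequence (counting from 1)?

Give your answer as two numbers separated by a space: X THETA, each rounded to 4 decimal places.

Initial: x=-9.0000 theta=-0.2000
After 1 (propagate distance d=5): x=-10.0000 theta=-0.2000
Rounded to 4 decimal places: x = -10.0000, theta = -0.2000

Answer: -10.0000 -0.2000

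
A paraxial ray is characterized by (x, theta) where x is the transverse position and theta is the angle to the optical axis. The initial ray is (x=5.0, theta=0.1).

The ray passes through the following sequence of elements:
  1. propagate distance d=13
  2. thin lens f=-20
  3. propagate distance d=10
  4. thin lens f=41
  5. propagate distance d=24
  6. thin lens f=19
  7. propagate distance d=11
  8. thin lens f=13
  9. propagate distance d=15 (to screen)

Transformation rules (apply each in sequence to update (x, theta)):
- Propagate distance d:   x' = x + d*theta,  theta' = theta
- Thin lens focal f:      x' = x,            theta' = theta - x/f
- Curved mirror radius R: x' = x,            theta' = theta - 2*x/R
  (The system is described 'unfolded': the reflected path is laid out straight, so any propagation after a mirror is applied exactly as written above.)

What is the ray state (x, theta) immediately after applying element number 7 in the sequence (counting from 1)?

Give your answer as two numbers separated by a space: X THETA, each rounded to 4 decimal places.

Initial: x=5.0000 theta=0.1000
After 1 (propagate distance d=13): x=6.3000 theta=0.1000
After 2 (thin lens f=-20): x=6.3000 theta=0.4150
After 3 (propagate distance d=10): x=10.4500 theta=0.4150
After 4 (thin lens f=41): x=10.4500 theta=1313/8200 (≈0.1601)
After 5 (propagate distance d=24): x=58601/4100 (≈14.2929) theta=1313/8200 (≈0.1601)
After 6 (thin lens f=19): x=58601/4100 (≈14.2929) theta=-18451/31160 (≈-0.5921)
After 7 (propagate distance d=11): x=1212033/155800 (≈7.7794) theta=-18451/31160 (≈-0.5921)
Rounded to 4 decimal places: x = 7.7794, theta = -0.5921

Answer: 7.7794 -0.5921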